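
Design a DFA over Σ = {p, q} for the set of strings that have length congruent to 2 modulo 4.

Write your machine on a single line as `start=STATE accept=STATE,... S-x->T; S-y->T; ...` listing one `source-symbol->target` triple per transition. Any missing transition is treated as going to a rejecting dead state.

start=s0; accept=s2; s0-p->s1; s0-q->s1; s1-p->s2; s1-q->s2; s2-p->s3; s2-q->s3; s3-p->s0; s3-q->s0

Only the length mod 4 matters, so use a 4-cycle: from any state, every input symbol moves to the next state, wrapping s3 back to s0. Mark s2 accepting.
With 4 states:
        p   q  
>  s0   s1  s1 
   s1   s2  s2 
 * s2   s3  s3 
   s3   s0  s0 
(> = start, * = accepting)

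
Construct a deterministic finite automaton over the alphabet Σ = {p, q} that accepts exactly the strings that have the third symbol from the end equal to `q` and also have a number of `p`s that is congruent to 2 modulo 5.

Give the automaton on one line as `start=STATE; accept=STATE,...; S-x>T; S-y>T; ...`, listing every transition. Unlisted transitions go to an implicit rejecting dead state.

Handle the two conditions separately and then intersect. The first has 15 states tracking the last 3 symbols read; the second has 5 states tracking the count of `p`s modulo 5. A product state is a pair (one from each), accepting exactly when both do. Minimizing collapses redundant product states.
A 16-state machine:
          p    q  
>  S0     S1   S2 
   S1     S3   S4 
   S2     S5   S2 
   S3     S6   S7 
   S4     S8   S9 
   S5    S10   S4 
   S6    S11   S6 
   S7     S6  S12 
   S8     S6  S13 
   S9    S14   S9 
 * S10    S6   S7 
   S11    S0  S11 
   S12    S6  S15 
 * S13    S6  S12 
 * S14    S6  S13 
 * S15    S6  S15 
(> = start, * = accepting)

start=S0; accept=S10,S13,S14,S15; S0-p>S1; S0-q>S2; S1-p>S3; S1-q>S4; S2-p>S5; S2-q>S2; S3-p>S6; S3-q>S7; S4-p>S8; S4-q>S9; S5-p>S10; S5-q>S4; S6-p>S11; S6-q>S6; S7-p>S6; S7-q>S12; S8-p>S6; S8-q>S13; S9-p>S14; S9-q>S9; S10-p>S6; S10-q>S7; S11-p>S0; S11-q>S11; S12-p>S6; S12-q>S15; S13-p>S6; S13-q>S12; S14-p>S6; S14-q>S13; S15-p>S6; S15-q>S15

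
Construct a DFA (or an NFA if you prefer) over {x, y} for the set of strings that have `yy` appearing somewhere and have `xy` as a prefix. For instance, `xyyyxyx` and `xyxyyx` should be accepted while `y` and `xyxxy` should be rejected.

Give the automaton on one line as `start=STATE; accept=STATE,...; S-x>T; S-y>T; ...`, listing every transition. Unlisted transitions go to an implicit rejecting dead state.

Build one automaton per condition and run them in lockstep. The first has 3 states tracking whether and how much of `yy` has been seen; the second has 4 states tracking whether the input so far still matches the prefix `xy`. A product state is a pair (one from each), accepting exactly when both do. Minimizing collapses redundant product states.
6 states suffice.
        x   y  
>  q0   q1  q2 
   q1   q2  q3 
   q2   q2  q2 
   q3   q4  q5 
   q4   q4  q3 
 * q5   q5  q5 
(> = start, * = accepting)

start=q0; accept=q5; q0-x>q1; q0-y>q2; q1-x>q2; q1-y>q3; q2-x>q2; q2-y>q2; q3-x>q4; q3-y>q5; q4-x>q4; q4-y>q3; q5-x>q5; q5-y>q5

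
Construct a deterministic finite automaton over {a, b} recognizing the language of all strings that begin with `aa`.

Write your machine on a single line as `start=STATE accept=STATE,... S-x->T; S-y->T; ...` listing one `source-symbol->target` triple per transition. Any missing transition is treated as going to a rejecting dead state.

Check the first 2 symbols one by one: S0 through S1 record how many have matched `aa` so far; any wrong symbol goes to the dead state S3. After all 2 match we enter the accepting sink S2.
With 4 states:
        a   b  
>  S0   S1  S3 
   S1   S2  S3 
 * S2   S2  S2 
   S3   S3  S3 
(> = start, * = accepting)

start=S0; accept=S2; S0-a->S1; S0-b->S3; S1-a->S2; S1-b->S3; S2-a->S2; S2-b->S2; S3-a->S3; S3-b->S3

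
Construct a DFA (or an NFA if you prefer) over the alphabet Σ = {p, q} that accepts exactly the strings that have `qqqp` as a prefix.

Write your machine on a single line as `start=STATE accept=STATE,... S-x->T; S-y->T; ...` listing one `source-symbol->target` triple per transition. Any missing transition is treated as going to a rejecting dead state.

Walk along `qqqp` while the input agrees: from s0 take `q` to s1, and so on. Any deviation drops to the rejecting sink s5. Once s4 is reached the prefix is confirmed and every continuation is accepted.
With 6 states:
        p   q  
>  s0   s5  s1 
   s1   s5  s2 
   s2   s5  s3 
   s3   s4  s5 
 * s4   s4  s4 
   s5   s5  s5 
(> = start, * = accepting)

start=s0; accept=s4; s0-p->s5; s0-q->s1; s1-p->s5; s1-q->s2; s2-p->s5; s2-q->s3; s3-p->s4; s3-q->s5; s4-p->s4; s4-q->s4; s5-p->s5; s5-q->s5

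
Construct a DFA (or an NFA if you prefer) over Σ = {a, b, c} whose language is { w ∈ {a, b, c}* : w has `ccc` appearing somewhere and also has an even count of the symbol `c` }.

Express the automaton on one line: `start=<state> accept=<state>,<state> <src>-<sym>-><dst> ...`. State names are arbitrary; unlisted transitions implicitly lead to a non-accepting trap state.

start=q0 accept=q7 q0-a->q0 q0-b->q0 q0-c->q1 q1-a->q2 q1-b->q2 q1-c->q3 q2-a->q2 q2-b->q2 q2-c->q4 q3-a->q0 q3-b->q0 q3-c->q5 q4-a->q0 q4-b->q0 q4-c->q6 q5-a->q5 q5-b->q5 q5-c->q7 q6-a->q2 q6-b->q2 q6-c->q7 q7-a->q7 q7-b->q7 q7-c->q5

Build one automaton per condition and run them in lockstep. One (4 states) tracks whether and how much of `ccc` has been seen; the other (2 states) tracks the count of `c`s modulo 2. Each combined state is a pair, one component from each; accept when both components accept.
An 8-state machine:
        a   b   c  
>  q0   q0  q0  q1 
   q1   q2  q2  q3 
   q2   q2  q2  q4 
   q3   q0  q0  q5 
   q4   q0  q0  q6 
   q5   q5  q5  q7 
   q6   q2  q2  q7 
 * q7   q7  q7  q5 
(> = start, * = accepting)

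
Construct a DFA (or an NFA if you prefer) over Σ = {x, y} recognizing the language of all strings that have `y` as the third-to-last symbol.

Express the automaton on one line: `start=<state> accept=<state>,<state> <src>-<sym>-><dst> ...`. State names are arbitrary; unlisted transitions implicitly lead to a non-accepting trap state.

start=s0 accept=s11,s12,s13,s14 s0-x->s1 s0-y->s2 s1-x->s3 s1-y->s4 s2-x->s5 s2-y->s6 s3-x->s7 s3-y->s8 s4-x->s9 s4-y->s10 s5-x->s11 s5-y->s12 s6-x->s13 s6-y->s14 s7-x->s7 s7-y->s8 s8-x->s9 s8-y->s10 s9-x->s11 s9-y->s12 s10-x->s13 s10-y->s14 s11-x->s7 s11-y->s8 s12-x->s9 s12-y->s10 s13-x->s11 s13-y->s12 s14-x->s13 s14-y->s14

A DFA must remember the last 3 symbols (since which symbol is third-to-last isn't known until the input ends). Use one state per possible window of the last ≤3 symbols; accept from those whose window starts with `y`.
With 15 states:
          x    y  
>  s0     s1   s2 
   s1     s3   s4 
   s2     s5   s6 
   s3     s7   s8 
   s4     s9  s10 
   s5    s11  s12 
   s6    s13  s14 
   s7     s7   s8 
   s8     s9  s10 
   s9    s11  s12 
   s10   s13  s14 
 * s11    s7   s8 
 * s12    s9  s10 
 * s13   s11  s12 
 * s14   s13  s14 
(> = start, * = accepting)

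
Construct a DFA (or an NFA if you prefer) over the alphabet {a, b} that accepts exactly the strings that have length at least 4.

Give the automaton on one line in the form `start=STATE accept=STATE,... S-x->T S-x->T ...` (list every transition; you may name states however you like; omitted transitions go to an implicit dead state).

We only need to distinguish lengths 0, 1, …, 4, and '>4'. Chain S0 → S1 → S2 → S3 → S4 → S5 on every symbol, with S5 looping. Accepting states: {S4, S5}.
6 states suffice.
        a   b  
>  S0   S1  S1 
   S1   S2  S2 
   S2   S3  S3 
   S3   S4  S4 
 * S4   S5  S5 
 * S5   S5  S5 
(> = start, * = accepting)

start=S0 accept=S4,S5 S0-a->S1 S0-b->S1 S1-a->S2 S1-b->S2 S2-a->S3 S2-b->S3 S3-a->S4 S3-b->S4 S4-a->S5 S4-b->S5 S5-a->S5 S5-b->S5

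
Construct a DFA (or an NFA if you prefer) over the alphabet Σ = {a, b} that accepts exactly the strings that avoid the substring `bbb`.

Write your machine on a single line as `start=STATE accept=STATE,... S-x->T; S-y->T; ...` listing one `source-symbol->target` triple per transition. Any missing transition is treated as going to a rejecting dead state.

This is the complement of 'contains `bbb`'. Use the same substring-matching states — q0 through q3 holding how much of `bbb` has just been matched — but flip the accepting set: everything except the trap q3 accepts.
With 4 states:
        a   b  
>* q0   q0  q1 
 * q1   q0  q2 
 * q2   q0  q3 
   q3   q3  q3 
(> = start, * = accepting)

start=q0; accept=q0,q1,q2; q0-a->q0; q0-b->q1; q1-a->q0; q1-b->q2; q2-a->q0; q2-b->q3; q3-a->q3; q3-b->q3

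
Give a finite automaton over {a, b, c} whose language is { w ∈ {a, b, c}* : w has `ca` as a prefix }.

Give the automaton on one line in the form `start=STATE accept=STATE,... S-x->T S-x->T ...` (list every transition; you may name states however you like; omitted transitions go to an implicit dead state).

start=q0 accept=q2 q0-a->q3 q0-b->q3 q0-c->q1 q1-a->q2 q1-b->q3 q1-c->q3 q2-a->q2 q2-b->q2 q2-c->q2 q3-a->q3 q3-b->q3 q3-c->q3

Walk along `ca` while the input agrees: from q0 take `c` to q1, and so on. Any deviation drops to the rejecting sink q3. Once q2 is reached the prefix is confirmed and every continuation is accepted.
        a   b   c  
>  q0   q3  q3  q1 
   q1   q2  q3  q3 
 * q2   q2  q2  q2 
   q3   q3  q3  q3 
(> = start, * = accepting)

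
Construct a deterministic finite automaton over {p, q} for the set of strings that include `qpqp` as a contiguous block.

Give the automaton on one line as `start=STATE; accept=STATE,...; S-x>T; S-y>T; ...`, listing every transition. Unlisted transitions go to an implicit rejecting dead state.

States S0..S3 record the length of the longest prefix of `qpqp` that matches the current input suffix. Reaching S4 means `qpqp` has been seen, and we stay there forever. Accept from S4.
A 5-state machine:
        p   q  
>  S0   S0  S1 
   S1   S2  S1 
   S2   S0  S3 
   S3   S4  S1 
 * S4   S4  S4 
(> = start, * = accepting)

start=S0; accept=S4; S0-p>S0; S0-q>S1; S1-p>S2; S1-q>S1; S2-p>S0; S2-q>S3; S3-p>S4; S3-q>S1; S4-p>S4; S4-q>S4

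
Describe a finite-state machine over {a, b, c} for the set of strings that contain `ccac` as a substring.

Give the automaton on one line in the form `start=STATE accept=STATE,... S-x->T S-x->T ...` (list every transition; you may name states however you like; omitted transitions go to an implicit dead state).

start=s0 accept=s4 s0-a->s0 s0-b->s0 s0-c->s1 s1-a->s0 s1-b->s0 s1-c->s2 s2-a->s3 s2-b->s0 s2-c->s2 s3-a->s0 s3-b->s0 s3-c->s4 s4-a->s4 s4-b->s4 s4-c->s4

Track how much of `ccac` has been matched so far: state s0 is no progress, s4 is the absorbing accept state reached once `ccac` has occurred. Intermediate states record partial matches; on a mismatch, fall back to the longest reusable overlap.
With 5 states:
        a   b   c  
>  s0   s0  s0  s1 
   s1   s0  s0  s2 
   s2   s3  s0  s2 
   s3   s0  s0  s4 
 * s4   s4  s4  s4 
(> = start, * = accepting)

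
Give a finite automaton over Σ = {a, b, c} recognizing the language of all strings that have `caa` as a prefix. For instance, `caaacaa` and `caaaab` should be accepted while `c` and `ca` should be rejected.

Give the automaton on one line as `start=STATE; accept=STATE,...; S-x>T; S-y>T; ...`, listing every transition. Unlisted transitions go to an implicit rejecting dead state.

Check the first 3 symbols one by one: s0 through s2 record how many have matched `caa` so far; any wrong symbol goes to the dead state s4. After all 3 match we enter the accepting sink s3.
With 5 states:
        a   b   c  
>  s0   s4  s4  s1 
   s1   s2  s4  s4 
   s2   s3  s4  s4 
 * s3   s3  s3  s3 
   s4   s4  s4  s4 
(> = start, * = accepting)

start=s0; accept=s3; s0-a>s4; s0-b>s4; s0-c>s1; s1-a>s2; s1-b>s4; s1-c>s4; s2-a>s3; s2-b>s4; s2-c>s4; s3-a>s3; s3-b>s3; s3-c>s3; s4-a>s4; s4-b>s4; s4-c>s4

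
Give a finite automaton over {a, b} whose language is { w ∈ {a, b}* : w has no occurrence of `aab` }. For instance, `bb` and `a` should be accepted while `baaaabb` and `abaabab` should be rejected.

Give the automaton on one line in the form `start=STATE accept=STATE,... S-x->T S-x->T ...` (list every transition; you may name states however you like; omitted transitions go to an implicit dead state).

This is the complement of 'contains `aab`'. Use the same substring-matching states — q0 through q3 holding how much of `aab` has just been matched — but flip the accepting set: everything except the trap q3 accepts.
4 states suffice.
        a   b  
>* q0   q1  q0 
 * q1   q2  q0 
 * q2   q2  q3 
   q3   q3  q3 
(> = start, * = accepting)

start=q0 accept=q0,q1,q2 q0-a->q1 q0-b->q0 q1-a->q2 q1-b->q0 q2-a->q2 q2-b->q3 q3-a->q3 q3-b->q3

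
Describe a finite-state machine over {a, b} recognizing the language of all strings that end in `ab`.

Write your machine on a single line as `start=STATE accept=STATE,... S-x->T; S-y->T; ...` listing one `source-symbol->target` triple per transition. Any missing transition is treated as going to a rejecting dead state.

Let each state record the length of the longest suffix of the input read so far that is also a prefix of `ab`. q1 means the last symbol is `a`; q2 means the last 2 symbols are `ab`. Accept only at q2, where the string currently ends in `ab`.
A 3-state machine:
        a   b  
>  q0   q1  q0 
   q1   q1  q2 
 * q2   q1  q0 
(> = start, * = accepting)

start=q0; accept=q2; q0-a->q1; q0-b->q0; q1-a->q1; q1-b->q2; q2-a->q1; q2-b->q0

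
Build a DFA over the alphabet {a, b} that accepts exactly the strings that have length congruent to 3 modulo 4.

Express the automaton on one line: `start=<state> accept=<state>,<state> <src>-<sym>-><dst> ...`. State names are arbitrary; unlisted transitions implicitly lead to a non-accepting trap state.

start=S0 accept=S3 S0-a->S1 S0-b->S1 S1-a->S2 S1-b->S2 S2-a->S3 S2-b->S3 S3-a->S0 S3-b->S0

Only the length mod 4 matters, so use a 4-cycle: from any state, every input symbol moves to the next state, wrapping S3 back to S0. Mark S3 accepting.
        a   b  
>  S0   S1  S1 
   S1   S2  S2 
   S2   S3  S3 
 * S3   S0  S0 
(> = start, * = accepting)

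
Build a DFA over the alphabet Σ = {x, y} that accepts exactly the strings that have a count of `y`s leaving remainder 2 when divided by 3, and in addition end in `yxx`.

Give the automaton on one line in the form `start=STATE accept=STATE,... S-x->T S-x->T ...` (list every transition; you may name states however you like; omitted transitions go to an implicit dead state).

Handle the two conditions separately and then intersect. The first has 3 states tracking the count of `y`s modulo 3; the second has 4 states tracking how much of the suffix `yxx` has currently been matched. A product state is a pair (one from each), accepting exactly when both do.
          x    y  
>  s0     s0   s1 
   s1     s2   s3 
   s2     s4   s3 
   s3     s5   s6 
   s4     s7   s3 
   s5     s8   s6 
   s6     s9   s1 
   s7     s7   s3 
 * s8    s10   s6 
   s9    s11   s1 
   s10   s10   s6 
   s11    s0   s1 
(> = start, * = accepting)

start=s0 accept=s8 s0-x->s0 s0-y->s1 s1-x->s2 s1-y->s3 s2-x->s4 s2-y->s3 s3-x->s5 s3-y->s6 s4-x->s7 s4-y->s3 s5-x->s8 s5-y->s6 s6-x->s9 s6-y->s1 s7-x->s7 s7-y->s3 s8-x->s10 s8-y->s6 s9-x->s11 s9-y->s1 s10-x->s10 s10-y->s6 s11-x->s0 s11-y->s1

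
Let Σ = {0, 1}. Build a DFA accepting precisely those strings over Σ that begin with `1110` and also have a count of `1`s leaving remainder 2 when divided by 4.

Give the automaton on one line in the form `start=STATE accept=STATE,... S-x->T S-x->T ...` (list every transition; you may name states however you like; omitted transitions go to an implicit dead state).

Run two small machines in parallel and take their product. One (6 states) tracks whether the input so far still matches the prefix `1110`; the other (4 states) tracks the count of `1`s modulo 4. Each combined state is a pair, one component from each; accept when both components accept. After merging equivalent states the machine shrinks.
9 states suffice.
        0   1  
>  s0   s1  s2 
   s1   s1  s1 
   s2   s1  s3 
   s3   s1  s4 
   s4   s5  s1 
   s5   s5  s6 
   s6   s6  s7 
   s7   s7  s8 
 * s8   s8  s5 
(> = start, * = accepting)

start=s0 accept=s8 s0-0->s1 s0-1->s2 s1-0->s1 s1-1->s1 s2-0->s1 s2-1->s3 s3-0->s1 s3-1->s4 s4-0->s5 s4-1->s1 s5-0->s5 s5-1->s6 s6-0->s6 s6-1->s7 s7-0->s7 s7-1->s8 s8-0->s8 s8-1->s5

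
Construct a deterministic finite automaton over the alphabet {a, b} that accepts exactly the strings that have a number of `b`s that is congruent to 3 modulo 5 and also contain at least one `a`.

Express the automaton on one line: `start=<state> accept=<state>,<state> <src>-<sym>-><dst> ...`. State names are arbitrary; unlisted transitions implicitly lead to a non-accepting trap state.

Run two small machines in parallel and take their product. The first has 5 states tracking the count of `b`s modulo 5; the second has 3 states tracking the count of `a`s, saturating at 2. A product state is a pair (one from each), accepting exactly when both do.
15 states suffice.
          a    b  
>  S0     S1   S2 
   S1     S3   S4 
   S2     S4   S5 
   S3     S3   S6 
   S4     S6   S7 
   S5     S7   S8 
   S6     S6   S9 
   S7     S9  S10 
   S8    S10  S11 
   S9     S9  S12 
 * S10   S12  S13 
   S11   S13   S0 
 * S12   S12  S14 
   S13   S14   S1 
   S14   S14   S3 
(> = start, * = accepting)

start=S0 accept=S10,S12 S0-a->S1 S0-b->S2 S1-a->S3 S1-b->S4 S2-a->S4 S2-b->S5 S3-a->S3 S3-b->S6 S4-a->S6 S4-b->S7 S5-a->S7 S5-b->S8 S6-a->S6 S6-b->S9 S7-a->S9 S7-b->S10 S8-a->S10 S8-b->S11 S9-a->S9 S9-b->S12 S10-a->S12 S10-b->S13 S11-a->S13 S11-b->S0 S12-a->S12 S12-b->S14 S13-a->S14 S13-b->S1 S14-a->S14 S14-b->S3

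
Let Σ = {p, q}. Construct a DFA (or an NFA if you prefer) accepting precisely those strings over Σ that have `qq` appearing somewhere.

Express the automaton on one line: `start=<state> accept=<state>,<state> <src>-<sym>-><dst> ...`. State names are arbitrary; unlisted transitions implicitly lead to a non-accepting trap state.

Track how much of `qq` has been matched so far: state s0 is no progress, s2 is the absorbing accept state reached once `qq` has occurred. Intermediate states record partial matches; on a mismatch, fall back to the longest reusable overlap.
3 states suffice.
        p   q  
>  s0   s0  s1 
   s1   s0  s2 
 * s2   s2  s2 
(> = start, * = accepting)

start=s0 accept=s2 s0-p->s0 s0-q->s1 s1-p->s0 s1-q->s2 s2-p->s2 s2-q->s2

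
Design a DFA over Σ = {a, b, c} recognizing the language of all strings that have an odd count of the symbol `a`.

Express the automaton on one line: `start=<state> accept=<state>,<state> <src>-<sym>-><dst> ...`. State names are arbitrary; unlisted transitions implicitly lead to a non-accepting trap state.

The only thing that matters is how many `a`s have appeared, reduced mod 2. Use one state per residue: S0 for 0, …, S1 for 1. Reading `a` moves to the next residue; anything else stays put. S1 is accepting.
2 states suffice.
        a   b   c  
>  S0   S1  S0  S0 
 * S1   S0  S1  S1 
(> = start, * = accepting)

start=S0 accept=S1 S0-a->S1 S0-b->S0 S0-c->S0 S1-a->S0 S1-b->S1 S1-c->S1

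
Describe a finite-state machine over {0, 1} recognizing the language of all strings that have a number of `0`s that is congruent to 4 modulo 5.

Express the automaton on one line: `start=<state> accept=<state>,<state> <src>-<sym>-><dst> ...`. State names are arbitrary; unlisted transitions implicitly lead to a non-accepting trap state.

start=A accept=E A-0->B A-1->A B-0->C B-1->B C-0->D C-1->C D-0->E D-1->D E-0->A E-1->E

Keep the running count of `0`s modulo 5: each `0` advances along the cycle A → B → C → D → E → A while other symbols loop. Accept at E.
With 5 states:
       0  1 
>  A   B  A 
   B   C  B 
   C   D  C 
   D   E  D 
 * E   A  E 
(> = start, * = accepting)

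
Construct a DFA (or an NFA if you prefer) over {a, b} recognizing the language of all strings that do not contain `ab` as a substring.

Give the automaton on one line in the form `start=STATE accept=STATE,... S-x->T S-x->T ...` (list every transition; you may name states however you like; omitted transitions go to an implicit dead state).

This is the complement of 'contains `ab`'. Use the same substring-matching states — s0 through s2 holding how much of `ab` has just been matched — but flip the accepting set: everything except the trap s2 accepts.
        a   b  
>* s0   s1  s0 
 * s1   s1  s2 
   s2   s2  s2 
(> = start, * = accepting)

start=s0 accept=s0,s1 s0-a->s1 s0-b->s0 s1-a->s1 s1-b->s2 s2-a->s2 s2-b->s2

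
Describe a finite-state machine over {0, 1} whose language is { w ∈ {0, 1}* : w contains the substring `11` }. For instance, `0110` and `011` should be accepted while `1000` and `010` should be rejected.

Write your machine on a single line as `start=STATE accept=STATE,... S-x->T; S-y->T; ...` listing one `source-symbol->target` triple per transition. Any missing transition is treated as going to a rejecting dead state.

start=S0; accept=S2; S0-0->S0; S0-1->S1; S1-0->S0; S1-1->S2; S2-0->S2; S2-1->S2

States S0..S1 record the length of the longest prefix of `11` that matches the current input suffix. Reaching S2 means `11` has been seen, and we stay there forever. Accept from S2.
        0   1  
>  S0   S0  S1 
   S1   S0  S2 
 * S2   S2  S2 
(> = start, * = accepting)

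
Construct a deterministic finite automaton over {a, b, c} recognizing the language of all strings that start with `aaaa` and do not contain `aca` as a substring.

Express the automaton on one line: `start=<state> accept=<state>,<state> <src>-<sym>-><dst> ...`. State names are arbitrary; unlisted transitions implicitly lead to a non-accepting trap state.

Build one automaton per condition and run them in lockstep. The first has 6 states tracking whether the input so far still matches the prefix `aaaa`; the second has 4 states tracking partial matches of the forbidden pattern `aca`. A product state is a pair (one from each), accepting exactly when both do.
12 states suffice.
          a    b    c  
>  s0     s1   s2   s2 
   s1     s3   s2   s4 
   s2     s5   s2   s2 
   s3     s6   s2   s4 
   s4     s7   s2   s2 
   s5     s5   s2   s4 
   s6     s8   s2   s4 
   s7     s7   s7   s7 
 * s8     s8   s9  s10 
 * s9     s8   s9   s9 
 * s10   s11   s9   s9 
   s11   s11  s11  s11 
(> = start, * = accepting)

start=s0 accept=s8,s9,s10 s0-a->s1 s0-b->s2 s0-c->s2 s1-a->s3 s1-b->s2 s1-c->s4 s2-a->s5 s2-b->s2 s2-c->s2 s3-a->s6 s3-b->s2 s3-c->s4 s4-a->s7 s4-b->s2 s4-c->s2 s5-a->s5 s5-b->s2 s5-c->s4 s6-a->s8 s6-b->s2 s6-c->s4 s7-a->s7 s7-b->s7 s7-c->s7 s8-a->s8 s8-b->s9 s8-c->s10 s9-a->s8 s9-b->s9 s9-c->s9 s10-a->s11 s10-b->s9 s10-c->s9 s11-a->s11 s11-b->s11 s11-c->s11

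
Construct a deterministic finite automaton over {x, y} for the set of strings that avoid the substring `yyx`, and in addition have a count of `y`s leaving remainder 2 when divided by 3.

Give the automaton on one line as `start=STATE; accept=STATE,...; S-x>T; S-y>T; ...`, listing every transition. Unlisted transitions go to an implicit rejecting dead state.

start=s0; accept=s3,s4,s7; s0-x>s0; s0-y>s1; s1-x>s2; s1-y>s3; s2-x>s2; s2-y>s4; s3-x>s5; s3-y>s6; s4-x>s7; s4-y>s6; s5-x>s5; s5-y>s8; s6-x>s8; s6-y>s9; s7-x>s7; s7-y>s10; s8-x>s8; s8-y>s11; s9-x>s11; s9-y>s3; s10-x>s0; s10-y>s9; s11-x>s11; s11-y>s5

Handle the two conditions separately and then intersect. The first has 4 states tracking partial matches of the forbidden pattern `yyx`; the second has 3 states tracking the count of `y`s modulo 3. A product state is a pair (one from each), accepting exactly when both do.
          x    y  
>  s0     s0   s1 
   s1     s2   s3 
   s2     s2   s4 
 * s3     s5   s6 
 * s4     s7   s6 
   s5     s5   s8 
   s6     s8   s9 
 * s7     s7  s10 
   s8     s8  s11 
   s9    s11   s3 
   s10    s0   s9 
   s11   s11   s5 
(> = start, * = accepting)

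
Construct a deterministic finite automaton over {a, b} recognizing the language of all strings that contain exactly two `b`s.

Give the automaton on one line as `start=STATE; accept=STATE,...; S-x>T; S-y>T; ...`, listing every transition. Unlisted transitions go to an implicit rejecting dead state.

start=S0; accept=S2; S0-a>S0; S0-b>S1; S1-a>S1; S1-b>S2; S2-a>S2; S2-b>S3; S3-a>S3; S3-b>S3

Only the number of `b`s matters, and only up to 3. Make a chain S0 → S1 → S2 → S3 advanced by each `b` (with S3 absorbing); every other symbol self-loops. The accepting set is {S2}.
A 4-state machine:
        a   b  
>  S0   S0  S1 
   S1   S1  S2 
 * S2   S2  S3 
   S3   S3  S3 
(> = start, * = accepting)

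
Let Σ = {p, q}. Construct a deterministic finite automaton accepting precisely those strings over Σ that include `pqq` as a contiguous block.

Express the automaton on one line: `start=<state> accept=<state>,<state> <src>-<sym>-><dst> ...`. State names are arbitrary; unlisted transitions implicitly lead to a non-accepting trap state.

start=s0 accept=s3 s0-p->s1 s0-q->s0 s1-p->s1 s1-q->s2 s2-p->s1 s2-q->s3 s3-p->s3 s3-q->s3

States s0..s2 record the length of the longest prefix of `pqq` that matches the current input suffix. Reaching s3 means `pqq` has been seen, and we stay there forever. Accept from s3.
        p   q  
>  s0   s1  s0 
   s1   s1  s2 
   s2   s1  s3 
 * s3   s3  s3 
(> = start, * = accepting)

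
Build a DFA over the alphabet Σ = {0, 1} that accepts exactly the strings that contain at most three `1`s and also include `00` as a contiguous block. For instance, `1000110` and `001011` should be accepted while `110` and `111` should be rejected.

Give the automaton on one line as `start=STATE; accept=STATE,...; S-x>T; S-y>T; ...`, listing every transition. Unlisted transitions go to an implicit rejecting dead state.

Handle the two conditions separately and then intersect. The first has 5 states tracking the count of `1`s, saturating at 4; the second has 3 states tracking whether and how much of `00` has been seen. A product state is a pair (one from each), accepting exactly when both do. Minimizing collapses redundant product states.
          0    1  
>  S0     S1   S2 
   S1     S3   S2 
   S2     S4   S5 
 * S3     S3   S6 
   S4     S6   S5 
   S5     S7   S8 
 * S6     S6   S9 
   S7     S9   S8 
   S8    S10  S11 
 * S9     S9  S12 
   S10   S12  S11 
   S11   S11  S11 
 * S12   S12  S11 
(> = start, * = accepting)

start=S0; accept=S3,S6,S9,S12; S0-0>S1; S0-1>S2; S1-0>S3; S1-1>S2; S2-0>S4; S2-1>S5; S3-0>S3; S3-1>S6; S4-0>S6; S4-1>S5; S5-0>S7; S5-1>S8; S6-0>S6; S6-1>S9; S7-0>S9; S7-1>S8; S8-0>S10; S8-1>S11; S9-0>S9; S9-1>S12; S10-0>S12; S10-1>S11; S11-0>S11; S11-1>S11; S12-0>S12; S12-1>S11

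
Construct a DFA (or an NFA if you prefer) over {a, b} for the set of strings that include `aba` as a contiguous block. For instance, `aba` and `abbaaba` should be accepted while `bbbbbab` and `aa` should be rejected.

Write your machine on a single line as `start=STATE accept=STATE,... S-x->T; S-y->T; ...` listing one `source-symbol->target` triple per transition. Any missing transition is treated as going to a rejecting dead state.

start=s0; accept=s3; s0-a->s1; s0-b->s0; s1-a->s1; s1-b->s2; s2-a->s3; s2-b->s0; s3-a->s3; s3-b->s3

Track how much of `aba` has been matched so far: state s0 is no progress, s3 is the absorbing accept state reached once `aba` has occurred. Intermediate states record partial matches; on a mismatch, fall back to the longest reusable overlap.
4 states suffice.
        a   b  
>  s0   s1  s0 
   s1   s1  s2 
   s2   s3  s0 
 * s3   s3  s3 
(> = start, * = accepting)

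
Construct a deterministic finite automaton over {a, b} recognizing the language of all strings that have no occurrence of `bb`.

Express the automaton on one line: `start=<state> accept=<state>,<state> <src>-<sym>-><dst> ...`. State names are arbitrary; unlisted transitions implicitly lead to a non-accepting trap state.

Track partial matches of the forbidden pattern `bb`. State s2 is a dead state reached once `bb` has occurred; every other state accepts. s0 means no part of `bb` is currently matched.
A 3-state machine:
        a   b  
>* s0   s0  s1 
 * s1   s0  s2 
   s2   s2  s2 
(> = start, * = accepting)

start=s0 accept=s0,s1 s0-a->s0 s0-b->s1 s1-a->s0 s1-b->s2 s2-a->s2 s2-b->s2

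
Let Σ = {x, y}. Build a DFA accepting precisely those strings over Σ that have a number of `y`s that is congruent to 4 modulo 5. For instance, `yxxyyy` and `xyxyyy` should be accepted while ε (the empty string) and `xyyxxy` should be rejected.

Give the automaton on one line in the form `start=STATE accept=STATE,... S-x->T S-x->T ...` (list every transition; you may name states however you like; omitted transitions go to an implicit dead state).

Keep the running count of `y`s modulo 5: each `y` advances along the cycle q0 → q1 → q2 → q3 → q4 → q0 while other symbols loop. Accept at q4.
With 5 states:
        x   y  
>  q0   q0  q1 
   q1   q1  q2 
   q2   q2  q3 
   q3   q3  q4 
 * q4   q4  q0 
(> = start, * = accepting)

start=q0 accept=q4 q0-x->q0 q0-y->q1 q1-x->q1 q1-y->q2 q2-x->q2 q2-y->q3 q3-x->q3 q3-y->q4 q4-x->q4 q4-y->q0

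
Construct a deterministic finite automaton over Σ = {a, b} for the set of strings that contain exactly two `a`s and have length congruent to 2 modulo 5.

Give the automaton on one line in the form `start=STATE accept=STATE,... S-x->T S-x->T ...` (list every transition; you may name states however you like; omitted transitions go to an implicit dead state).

Handle the two conditions separately and then intersect. The first has 4 states tracking the count of `a`s, saturating at 3; the second has 5 states tracking the input length modulo 5. A product state is a pair (one from each), accepting exactly when both do. After merging equivalent states the machine shrinks.
16 states suffice.
          a    b  
>  q0     q1   q2 
   q1     q3   q4 
   q2     q4   q5 
 * q3     q6   q7 
   q4     q7   q8 
   q5     q8   q9 
   q6     q6   q6 
   q7     q6  q10 
   q8    q10  q11 
   q9    q11  q12 
   q10    q6  q13 
   q11   q13  q14 
   q12   q14   q0 
   q13    q6  q15 
   q14   q15   q1 
   q15    q6   q3 
(> = start, * = accepting)

start=q0 accept=q3 q0-a->q1 q0-b->q2 q1-a->q3 q1-b->q4 q2-a->q4 q2-b->q5 q3-a->q6 q3-b->q7 q4-a->q7 q4-b->q8 q5-a->q8 q5-b->q9 q6-a->q6 q6-b->q6 q7-a->q6 q7-b->q10 q8-a->q10 q8-b->q11 q9-a->q11 q9-b->q12 q10-a->q6 q10-b->q13 q11-a->q13 q11-b->q14 q12-a->q14 q12-b->q0 q13-a->q6 q13-b->q15 q14-a->q15 q14-b->q1 q15-a->q6 q15-b->q3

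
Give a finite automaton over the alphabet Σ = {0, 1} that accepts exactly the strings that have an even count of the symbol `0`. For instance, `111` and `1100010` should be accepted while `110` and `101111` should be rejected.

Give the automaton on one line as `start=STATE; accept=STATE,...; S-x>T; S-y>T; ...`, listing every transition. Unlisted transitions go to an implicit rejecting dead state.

Keep the running count of `0`s modulo 2: each `0` advances along the cycle q0 → q1 → q0 while other symbols loop. Accept at q0.
With 2 states:
        0   1  
>* q0   q1  q0 
   q1   q0  q1 
(> = start, * = accepting)

start=q0; accept=q0; q0-0>q1; q0-1>q0; q1-0>q0; q1-1>q1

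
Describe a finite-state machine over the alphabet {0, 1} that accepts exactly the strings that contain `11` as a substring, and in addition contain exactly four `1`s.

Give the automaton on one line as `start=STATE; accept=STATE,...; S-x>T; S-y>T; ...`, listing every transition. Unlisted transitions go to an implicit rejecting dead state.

start=A; accept=H; A-0>A; A-1>B; B-0>C; B-1>D; C-0>C; C-1>E; D-0>D; D-1>F; E-0>G; E-1>F; F-0>F; F-1>H; G-0>G; G-1>I; H-0>H; H-1>J; I-0>J; I-1>H; J-0>J; J-1>J

Run two small machines in parallel and take their product. One (3 states) tracks whether and how much of `11` has been seen; the other (6 states) tracks the count of `1`s, saturating at 5. Each combined state is a pair, one component from each; accept when both components accept. Equivalent product states are then merged.
10 states suffice.
       0  1 
>  A   A  B 
   B   C  D 
   C   C  E 
   D   D  F 
   E   G  F 
   F   F  H 
   G   G  I 
 * H   H  J 
   I   J  H 
   J   J  J 
(> = start, * = accepting)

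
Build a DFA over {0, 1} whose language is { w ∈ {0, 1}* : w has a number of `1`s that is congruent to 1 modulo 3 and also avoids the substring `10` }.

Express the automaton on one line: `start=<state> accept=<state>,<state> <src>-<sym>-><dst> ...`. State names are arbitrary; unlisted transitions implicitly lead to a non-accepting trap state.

Run two small machines in parallel and take their product. One (3 states) tracks the count of `1`s modulo 3; the other (3 states) tracks partial matches of the forbidden pattern `10`. Each combined state is a pair, one component from each; accept when both components accept.
        0   1  
>  q0   q0  q1 
 * q1   q2  q3 
   q2   q2  q4 
   q3   q4  q5 
   q4   q4  q6 
   q5   q6  q1 
   q6   q6  q2 
(> = start, * = accepting)

start=q0 accept=q1 q0-0->q0 q0-1->q1 q1-0->q2 q1-1->q3 q2-0->q2 q2-1->q4 q3-0->q4 q3-1->q5 q4-0->q4 q4-1->q6 q5-0->q6 q5-1->q1 q6-0->q6 q6-1->q2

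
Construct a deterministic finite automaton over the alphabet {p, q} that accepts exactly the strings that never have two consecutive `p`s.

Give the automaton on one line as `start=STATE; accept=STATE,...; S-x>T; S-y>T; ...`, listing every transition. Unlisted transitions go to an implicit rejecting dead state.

This is the complement of 'contains `pp`'. Use the same substring-matching states — A through C holding how much of `pp` has just been matched — but flip the accepting set: everything except the trap C accepts.
With 3 states:
       p  q 
>* A   B  A 
 * B   C  A 
   C   C  C 
(> = start, * = accepting)

start=A; accept=A,B; A-p>B; A-q>A; B-p>C; B-q>A; C-p>C; C-q>C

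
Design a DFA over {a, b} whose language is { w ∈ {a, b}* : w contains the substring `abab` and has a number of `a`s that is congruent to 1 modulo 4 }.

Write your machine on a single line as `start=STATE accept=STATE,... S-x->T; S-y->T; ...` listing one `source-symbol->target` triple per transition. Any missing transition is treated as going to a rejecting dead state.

start=s0; accept=s19; s0-a->s1; s0-b->s0; s1-a->s2; s1-b->s3; s2-a->s4; s2-b->s5; s3-a->s6; s3-b->s7; s4-a->s8; s4-b->s9; s5-a->s10; s5-b->s11; s6-a->s4; s6-b->s12; s7-a->s2; s7-b->s7; s8-a->s1; s8-b->s13; s9-a->s14; s9-b->s15; s10-a->s8; s10-b->s16; s11-a->s4; s11-b->s11; s12-a->s16; s12-b->s12; s13-a->s17; s13-b->s0; s14-a->s1; s14-b->s18; s15-a->s8; s15-b->s15; s16-a->s18; s16-b->s16; s17-a->s2; s17-b->s19; s18-a->s19; s18-b->s18; s19-a->s12; s19-b->s19

Build one automaton per condition and run them in lockstep. The first has 5 states tracking whether and how much of `abab` has been seen; the second has 4 states tracking the count of `a`s modulo 4. A product state is a pair (one from each), accepting exactly when both do.
          a    b  
>  s0     s1   s0 
   s1     s2   s3 
   s2     s4   s5 
   s3     s6   s7 
   s4     s8   s9 
   s5    s10  s11 
   s6     s4  s12 
   s7     s2   s7 
   s8     s1  s13 
   s9    s14  s15 
   s10    s8  s16 
   s11    s4  s11 
   s12   s16  s12 
   s13   s17   s0 
   s14    s1  s18 
   s15    s8  s15 
   s16   s18  s16 
   s17    s2  s19 
   s18   s19  s18 
 * s19   s12  s19 
(> = start, * = accepting)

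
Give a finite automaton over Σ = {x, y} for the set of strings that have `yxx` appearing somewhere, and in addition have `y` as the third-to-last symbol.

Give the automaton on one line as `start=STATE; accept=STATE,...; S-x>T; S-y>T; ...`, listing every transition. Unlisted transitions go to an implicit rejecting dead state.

Run two small machines in parallel and take their product. One (4 states) tracks whether and how much of `yxx` has been seen; the other (15 states) tracks the last 3 symbols read. Each combined state is a pair, one component from each; accept when both components accept. Equivalent product states are then merged.
11 states suffice.
          x    y  
>  s0     s0   s1 
   s1     s2   s1 
   s2     s3   s1 
 * s3     s4   s5 
   s4     s4   s5 
   s5     s6   s7 
   s6     s3   s8 
   s7     s9  s10 
 * s8     s6   s7 
 * s9     s3   s8 
 * s10    s9  s10 
(> = start, * = accepting)

start=s0; accept=s3,s8,s9,s10; s0-x>s0; s0-y>s1; s1-x>s2; s1-y>s1; s2-x>s3; s2-y>s1; s3-x>s4; s3-y>s5; s4-x>s4; s4-y>s5; s5-x>s6; s5-y>s7; s6-x>s3; s6-y>s8; s7-x>s9; s7-y>s10; s8-x>s6; s8-y>s7; s9-x>s3; s9-y>s8; s10-x>s9; s10-y>s10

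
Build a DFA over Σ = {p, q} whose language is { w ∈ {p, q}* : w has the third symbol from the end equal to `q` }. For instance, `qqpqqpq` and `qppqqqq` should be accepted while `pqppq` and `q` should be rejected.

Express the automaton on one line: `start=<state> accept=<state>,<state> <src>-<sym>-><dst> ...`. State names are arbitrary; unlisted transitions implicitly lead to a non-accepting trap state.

start=A accept=L,M,N,O A-p->B A-q->C B-p->D B-q->E C-p->F C-q->G D-p->H D-q->I E-p->J E-q->K F-p->L F-q->M G-p->N G-q->O H-p->H H-q->I I-p->J I-q->K J-p->L J-q->M K-p->N K-q->O L-p->H L-q->I M-p->J M-q->K N-p->L N-q->M O-p->N O-q->O

Because acceptance depends on a position counted from the end, the machine has to buffer the most recent 3 symbols. Make each state the string of the last up-to-3 symbols read; on input `x` shift the window left and append `x`. Accept when the buffered window has length 3 and begins with `q`.
15 states suffice.
       p  q 
>  A   B  C 
   B   D  E 
   C   F  G 
   D   H  I 
   E   J  K 
   F   L  M 
   G   N  O 
   H   H  I 
   I   J  K 
   J   L  M 
   K   N  O 
 * L   H  I 
 * M   J  K 
 * N   L  M 
 * O   N  O 
(> = start, * = accepting)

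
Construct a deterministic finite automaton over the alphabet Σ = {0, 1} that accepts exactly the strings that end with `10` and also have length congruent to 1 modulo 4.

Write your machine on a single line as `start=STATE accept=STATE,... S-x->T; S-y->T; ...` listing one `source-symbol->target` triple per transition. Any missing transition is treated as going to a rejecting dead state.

start=q0; accept=q5; q0-0->q1; q0-1->q1; q1-0->q2; q1-1->q2; q2-0->q3; q2-1->q3; q3-0->q0; q3-1->q4; q4-0->q5; q4-1->q1; q5-0->q2; q5-1->q2

Run two small machines in parallel and take their product. One (3 states) tracks how much of the suffix `10` has currently been matched; the other (4 states) tracks the input length modulo 4. Each combined state is a pair, one component from each; accept when both components accept. After merging equivalent states the machine shrinks.
        0   1  
>  q0   q1  q1 
   q1   q2  q2 
   q2   q3  q3 
   q3   q0  q4 
   q4   q5  q1 
 * q5   q2  q2 
(> = start, * = accepting)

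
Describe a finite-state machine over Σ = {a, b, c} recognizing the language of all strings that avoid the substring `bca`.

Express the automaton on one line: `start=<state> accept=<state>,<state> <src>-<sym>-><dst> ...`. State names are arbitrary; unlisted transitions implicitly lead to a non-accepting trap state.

This is the complement of 'contains `bca`'. Use the same substring-matching states — s0 through s3 holding how much of `bca` has just been matched — but flip the accepting set: everything except the trap s3 accepts.
4 states suffice.
        a   b   c  
>* s0   s0  s1  s0 
 * s1   s0  s1  s2 
 * s2   s3  s1  s0 
   s3   s3  s3  s3 
(> = start, * = accepting)

start=s0 accept=s0,s1,s2 s0-a->s0 s0-b->s1 s0-c->s0 s1-a->s0 s1-b->s1 s1-c->s2 s2-a->s3 s2-b->s1 s2-c->s0 s3-a->s3 s3-b->s3 s3-c->s3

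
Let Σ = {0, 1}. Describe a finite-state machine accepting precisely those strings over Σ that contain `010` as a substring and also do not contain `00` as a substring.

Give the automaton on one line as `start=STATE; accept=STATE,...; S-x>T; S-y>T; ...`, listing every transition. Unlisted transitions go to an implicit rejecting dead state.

start=s0; accept=s5,s8; s0-0>s1; s0-1>s0; s1-0>s2; s1-1>s3; s2-0>s2; s2-1>s4; s3-0>s5; s3-1>s0; s4-0>s6; s4-1>s7; s5-0>s6; s5-1>s8; s6-0>s6; s6-1>s6; s7-0>s2; s7-1>s7; s8-0>s5; s8-1>s8

Run two small machines in parallel and take their product. One (4 states) tracks whether and how much of `010` has been seen; the other (3 states) tracks partial matches of the forbidden pattern `00`. Each combined state is a pair, one component from each; accept when both components accept.
With 9 states:
        0   1  
>  s0   s1  s0 
   s1   s2  s3 
   s2   s2  s4 
   s3   s5  s0 
   s4   s6  s7 
 * s5   s6  s8 
   s6   s6  s6 
   s7   s2  s7 
 * s8   s5  s8 
(> = start, * = accepting)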